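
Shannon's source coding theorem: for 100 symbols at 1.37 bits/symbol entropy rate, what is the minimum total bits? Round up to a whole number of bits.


Minimum bits >= n * H = 100 * 1.37 = 137.0, rounded up to a whole number of bits = 137

137 bits


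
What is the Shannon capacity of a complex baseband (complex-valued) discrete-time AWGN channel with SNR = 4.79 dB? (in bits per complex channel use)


SNR_linear = 10^(4.79/10) = 3.013; C = log2(1 + SNR_linear) = log2(1 + 3.013) = 2.0047

2.0047 bits/channel use


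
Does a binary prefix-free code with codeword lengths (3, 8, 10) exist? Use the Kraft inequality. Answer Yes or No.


Kraft sum = sum(2^(-l_i)) = 0.1299, need <= 1. Result: satisfied (a binary prefix-free code with these lengths exists)

Yes


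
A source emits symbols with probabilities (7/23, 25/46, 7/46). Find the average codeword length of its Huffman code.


Huffman construction (repeatedly merge the two least-probable nodes; each merge adds 1 bit to every symbol beneath it): 7/46 + 7/23 = 21/46; 21/46 + 25/46 = 1. Resulting codeword lengths (in the order the probabilities were given): (2, 1, 2). L_avg = sum(p_i * l_i) = 7/23*2 + 25/46*1 + 7/46*2 = 67/46 = 1.4565

1.4565 bits


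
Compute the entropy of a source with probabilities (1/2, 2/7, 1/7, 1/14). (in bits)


H = -sum(p_i * log2(p_i)). Terms: -(1/2)*log2(1/2) = 0.500000; -(2/7)*log2(2/7) = 0.516387; -(1/7)*log2(1/7) = 0.401051; -(1/14)*log2(1/14) = 0.271954. H = 0.500000 + 0.516387 + 0.401051 + 0.271954 = 1.6894

1.6894 bits


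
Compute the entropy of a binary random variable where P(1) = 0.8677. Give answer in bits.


H = -p*log2(p) - (1-p)*log2(1-p). -0.8677*log2(0.8677) = 0.177646; -0.1323*log2(0.1323) = 0.386067. H = 0.177646 + 0.386067 = 0.5637

0.5637 bits


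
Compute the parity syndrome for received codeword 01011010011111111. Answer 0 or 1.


Syndrome = XOR of all bits = 0 XOR 1 XOR 0 XOR 1 XOR 1 XOR 0 XOR 1 XOR 0 XOR 0 XOR 1 XOR 1 XOR 1 XOR 1 XOR 1 XOR 1 XOR 1 XOR 1 = 0

0


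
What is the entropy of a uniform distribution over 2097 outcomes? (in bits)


H = log2(n) = log2(2097) = 11.0341

11.0341 bits


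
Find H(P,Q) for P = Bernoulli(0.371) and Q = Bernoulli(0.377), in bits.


H(P,Q) = -p*log2(q) - (1-p)*log2(1-q). -0.371*log2(0.377) = 0.522132; -0.629*log2(0.623) = 0.429416. H(P,Q) = 0.522132 + 0.429416 = 0.9515

0.9515 bits


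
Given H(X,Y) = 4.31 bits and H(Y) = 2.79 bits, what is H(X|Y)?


H(X|Y) = H(X,Y) - H(Y) = 4.31 - 2.79 = 1.52

1.52 bits


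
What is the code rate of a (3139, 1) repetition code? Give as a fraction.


Rate = k/n = 1/3139

1/3139


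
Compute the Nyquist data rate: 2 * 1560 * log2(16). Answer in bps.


Rate = 2 * B * log2(M) = 2 * 1560 * 4.0 = 12480.0

12480.0 bps


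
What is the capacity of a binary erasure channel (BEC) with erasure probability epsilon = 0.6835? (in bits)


C = 1 - epsilon = 1 - 0.6835 = 0.3165

0.3165 bits


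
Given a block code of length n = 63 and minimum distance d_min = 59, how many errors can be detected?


Detection capability = d_min - 1 = 59 - 1 = 58

58 errors


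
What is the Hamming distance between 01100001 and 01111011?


Count differing positions: . . . ^ ^ . ^ . = 3 differences

3


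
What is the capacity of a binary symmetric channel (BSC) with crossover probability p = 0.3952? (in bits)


H(p) = -p*log2(p) - (1-p)*log2(1-p) = -0.3952*log2(0.3952) - 0.6048*log2(0.6048) = 0.529309 + 0.438764 = 0.9681. C = 1 - H(p) = 1 - 0.9681 = 0.0319

0.0319 bits


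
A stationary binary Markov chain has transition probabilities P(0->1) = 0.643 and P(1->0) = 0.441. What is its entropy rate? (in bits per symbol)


Stationary distribution: pi_0 = p10/(p01+p10) = 0.4068, pi_1 = 0.5932. Entropy rate H' = pi_0*H(p01) + pi_1*H(p10) = 0.4068*0.9402 + 0.5932*0.9899 = 0.9697

0.9697 bits/symbol


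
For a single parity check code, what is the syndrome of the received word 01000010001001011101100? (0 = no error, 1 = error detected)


Syndrome = XOR of all bits = 0 XOR 1 XOR 0 XOR 0 XOR 0 XOR 0 XOR 1 XOR 0 XOR 0 XOR 0 XOR 1 XOR 0 XOR 0 XOR 1 XOR 0 XOR 1 XOR 1 XOR 1 XOR 0 XOR 1 XOR 1 XOR 0 XOR 0 = 1

1


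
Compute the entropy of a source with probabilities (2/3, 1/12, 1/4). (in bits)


H = -sum(p_i * log2(p_i)). Terms: -(2/3)*log2(2/3) = 0.389975; -(1/12)*log2(1/12) = 0.298747; -(1/4)*log2(1/4) = 0.500000. H = 0.389975 + 0.298747 + 0.500000 = 1.1887

1.1887 bits


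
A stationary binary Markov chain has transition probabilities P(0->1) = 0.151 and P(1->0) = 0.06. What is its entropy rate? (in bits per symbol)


Stationary distribution: pi_0 = p10/(p01+p10) = 0.2844, pi_1 = 0.7156. Entropy rate H' = pi_0*H(p01) + pi_1*H(p10) = 0.2844*0.6123 + 0.7156*0.3274 = 0.4085

0.4085 bits/symbol


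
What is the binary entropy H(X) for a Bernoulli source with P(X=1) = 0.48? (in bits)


H = -p*log2(p) - (1-p)*log2(1-p). -0.48*log2(0.48) = 0.508269; -0.52*log2(0.52) = 0.490577. H = 0.508269 + 0.490577 = 0.9988

0.9988 bits


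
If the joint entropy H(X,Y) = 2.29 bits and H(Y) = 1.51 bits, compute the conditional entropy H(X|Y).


H(X|Y) = H(X,Y) - H(Y) = 2.29 - 1.51 = 0.78

0.78 bits


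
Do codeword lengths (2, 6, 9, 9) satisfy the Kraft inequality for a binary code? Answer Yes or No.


Kraft sum = sum(2^(-l_i)) = 0.2695, need <= 1. Result: satisfied (a binary prefix-free code with these lengths exists)

Yes


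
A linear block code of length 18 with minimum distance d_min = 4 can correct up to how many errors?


Correction capability = floor((d-1)/2) = floor((4-1)/2) = 1

1 errors


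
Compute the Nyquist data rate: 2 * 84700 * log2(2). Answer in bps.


Rate = 2 * B * log2(M) = 2 * 84700 * 1.0 = 169400.0

169400.0 bps


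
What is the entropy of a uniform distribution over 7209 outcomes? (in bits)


H = log2(n) = log2(7209) = 12.8156

12.8156 bits


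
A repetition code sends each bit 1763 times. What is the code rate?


Rate = k/n = 1/1763

1/1763


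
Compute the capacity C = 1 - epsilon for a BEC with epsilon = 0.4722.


C = 1 - epsilon = 1 - 0.4722 = 0.5278

0.5278 bits


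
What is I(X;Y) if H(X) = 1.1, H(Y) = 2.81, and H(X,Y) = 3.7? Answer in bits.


I(X;Y) = H(X) + H(Y) - H(X,Y) = 1.1 + 2.81 - 3.7 = 0.21

0.21 bits


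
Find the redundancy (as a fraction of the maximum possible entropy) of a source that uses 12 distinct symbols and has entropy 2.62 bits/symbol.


H_max = log2(K) = log2(12) = 3.585 bits/symbol. Redundancy = 1 - H/H_max = 1 - 2.62/3.585 = 1 - 0.7308 = 0.2692

0.2692


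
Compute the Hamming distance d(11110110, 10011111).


Count differing positions: . ^ ^ . ^ . . ^ = 4 differences

4


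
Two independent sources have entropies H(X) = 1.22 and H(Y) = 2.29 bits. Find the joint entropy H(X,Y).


For independent variables, H(X,Y) = H(X) + H(Y) = 1.22 + 2.29 = 3.51

3.51 bits


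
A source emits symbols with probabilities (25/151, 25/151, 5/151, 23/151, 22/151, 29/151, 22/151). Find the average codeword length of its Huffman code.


Huffman construction (repeatedly merge the two least-probable nodes; each merge adds 1 bit to every symbol beneath it): 5/151 + 22/151 = 27/151; 22/151 + 23/151 = 45/151; 25/151 + 25/151 = 50/151; 27/151 + 29/151 = 56/151; 45/151 + 50/151 = 95/151; 56/151 + 95/151 = 1. Resulting codeword lengths (in the order the probabilities were given): (3, 3, 3, 3, 3, 2, 3). L_avg = sum(p_i * l_i) = 25/151*3 + 25/151*3 + 5/151*3 + 23/151*3 + 22/151*3 + 29/151*2 + 22/151*3 = 424/151 = 2.8079

2.8079 bits


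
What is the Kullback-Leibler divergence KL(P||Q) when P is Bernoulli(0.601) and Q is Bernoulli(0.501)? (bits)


KL = p*log2(p/q) + (1-p)*log2((1-p)/(1-q)) = 0.601*log2(0.601/0.501) + 0.399*log2(0.399/0.499) = 0.0291

0.0291 bits


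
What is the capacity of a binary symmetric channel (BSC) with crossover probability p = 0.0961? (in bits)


H(p) = -p*log2(p) - (1-p)*log2(1-p) = -0.0961*log2(0.0961) - 0.9039*log2(0.9039) = 0.324753 + 0.131757 = 0.4565. C = 1 - H(p) = 1 - 0.4565 = 0.5435

0.5435 bits


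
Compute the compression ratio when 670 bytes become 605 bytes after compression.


Ratio = original / compressed = 670 / 605 = 1.1074

1.1074


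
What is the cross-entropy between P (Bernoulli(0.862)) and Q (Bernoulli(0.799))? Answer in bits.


H(P,Q) = -p*log2(q) - (1-p)*log2(1-q). -0.862*log2(0.799) = 0.279057; -0.138*log2(0.201) = 0.319433. H(P,Q) = 0.279057 + 0.319433 = 0.5985

0.5985 bits


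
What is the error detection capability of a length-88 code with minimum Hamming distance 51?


Detection capability = d_min - 1 = 51 - 1 = 50

50 errors


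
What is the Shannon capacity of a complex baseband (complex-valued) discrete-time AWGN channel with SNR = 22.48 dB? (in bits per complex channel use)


SNR_linear = 10^(22.48/10) = 177.0109; C = log2(1 + SNR_linear) = log2(1 + 177.0109) = 7.4758

7.4758 bits/channel use


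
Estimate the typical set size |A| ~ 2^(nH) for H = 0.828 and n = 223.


log2|A_typical| = nH = 223 * 0.828 = 184.644, so |A_typical| ~ 2^184.644 = 3.832e+55

3.832e+55


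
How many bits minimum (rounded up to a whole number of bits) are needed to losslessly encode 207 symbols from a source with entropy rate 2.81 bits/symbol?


Minimum bits >= n * H = 207 * 2.81 = 581.67, rounded up to a whole number of bits = 582

582 bits


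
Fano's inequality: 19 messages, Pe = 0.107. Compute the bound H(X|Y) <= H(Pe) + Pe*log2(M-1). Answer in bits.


H(Pe) = -Pe*log2(Pe) - (1-Pe)*log2(1-Pe) = -0.107*log2(0.107) - 0.893*log2(0.893) = 0.345002 + 0.145798 = 0.4908. Pe*log2(M-1) = 0.107*log2(18) = 0.446182. Bound = H(Pe) + Pe*log2(M-1) = 0.345002 + 0.145798 + 0.446182 = 0.937

0.937 bits


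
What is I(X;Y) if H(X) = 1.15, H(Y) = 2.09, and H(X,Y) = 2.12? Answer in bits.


I(X;Y) = H(X) + H(Y) - H(X,Y) = 1.15 + 2.09 - 2.12 = 1.12

1.12 bits


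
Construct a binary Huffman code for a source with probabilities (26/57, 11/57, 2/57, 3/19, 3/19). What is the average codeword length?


Huffman construction (repeatedly merge the two least-probable nodes; each merge adds 1 bit to every symbol beneath it): 2/57 + 3/19 = 11/57; 3/19 + 11/57 = 20/57; 11/57 + 20/57 = 31/57; 26/57 + 31/57 = 1. Resulting codeword lengths (in the order the probabilities were given): (1, 3, 3, 3, 3). L_avg = sum(p_i * l_i) = 26/57*1 + 11/57*3 + 2/57*3 + 3/19*3 + 3/19*3 = 119/57 = 2.0877

2.0877 bits


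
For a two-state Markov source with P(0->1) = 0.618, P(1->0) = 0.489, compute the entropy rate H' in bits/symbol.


Stationary distribution: pi_0 = p10/(p01+p10) = 0.4417, pi_1 = 0.5583. Entropy rate H' = pi_0*H(p01) + pi_1*H(p10) = 0.4417*0.9594 + 0.5583*0.9997 = 0.9819

0.9819 bits/symbol


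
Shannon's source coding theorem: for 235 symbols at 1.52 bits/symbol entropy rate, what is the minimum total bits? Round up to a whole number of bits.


Minimum bits >= n * H = 235 * 1.52 = 357.2, rounded up to a whole number of bits = 358

358 bits


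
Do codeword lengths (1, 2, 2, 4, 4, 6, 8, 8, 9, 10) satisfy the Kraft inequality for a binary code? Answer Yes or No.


Kraft sum = sum(2^(-l_i)) = 1.1514, need <= 1. Result: violated (a binary prefix-free code with these lengths cannot exist)

No


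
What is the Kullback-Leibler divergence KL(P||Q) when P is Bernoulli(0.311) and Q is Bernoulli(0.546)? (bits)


KL = p*log2(p/q) + (1-p)*log2((1-p)/(1-q)) = 0.311*log2(0.311/0.546) + 0.689*log2(0.689/0.454) = 0.1621

0.1621 bits


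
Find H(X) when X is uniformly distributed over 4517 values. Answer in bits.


H = log2(n) = log2(4517) = 12.1411

12.1411 bits


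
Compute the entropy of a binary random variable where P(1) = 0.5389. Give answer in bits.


H = -p*log2(p) - (1-p)*log2(1-p). -0.5389*log2(0.5389) = 0.480651; -0.4611*log2(0.4611) = 0.514979. H = 0.480651 + 0.514979 = 0.9956

0.9956 bits


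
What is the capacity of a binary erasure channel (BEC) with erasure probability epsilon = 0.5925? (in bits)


C = 1 - epsilon = 1 - 0.5925 = 0.4075

0.4075 bits


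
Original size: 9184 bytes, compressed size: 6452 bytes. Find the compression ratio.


Ratio = original / compressed = 9184 / 6452 = 1.4234

1.4234


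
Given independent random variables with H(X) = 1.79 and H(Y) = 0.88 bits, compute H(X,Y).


For independent variables, H(X,Y) = H(X) + H(Y) = 1.79 + 0.88 = 2.67

2.67 bits


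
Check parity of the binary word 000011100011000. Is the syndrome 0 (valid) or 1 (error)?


Syndrome = XOR of all bits = 0 XOR 0 XOR 0 XOR 0 XOR 1 XOR 1 XOR 1 XOR 0 XOR 0 XOR 0 XOR 1 XOR 1 XOR 0 XOR 0 XOR 0 = 1

1


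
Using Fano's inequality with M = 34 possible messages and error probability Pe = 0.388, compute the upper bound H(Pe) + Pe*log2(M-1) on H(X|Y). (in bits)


H(Pe) = -Pe*log2(Pe) - (1-Pe)*log2(1-Pe) = -0.388*log2(0.388) - 0.612*log2(0.612) = 0.529958 + 0.433539 = 0.9635. Pe*log2(M-1) = 0.388*log2(33) = 1.957225. Bound = H(Pe) + Pe*log2(M-1) = 0.529958 + 0.433539 + 1.957225 = 2.9207

2.9207 bits


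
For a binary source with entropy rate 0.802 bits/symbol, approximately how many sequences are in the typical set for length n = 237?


log2|A_typical| = nH = 237 * 0.802 = 190.074, so |A_typical| ~ 2^190.074 = 1.652e+57

1.652e+57


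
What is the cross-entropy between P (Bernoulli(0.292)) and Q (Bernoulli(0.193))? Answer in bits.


H(P,Q) = -p*log2(q) - (1-p)*log2(1-q). -0.292*log2(0.193) = 0.693012; -0.708*log2(0.807) = 0.219026. H(P,Q) = 0.693012 + 0.219026 = 0.912

0.912 bits


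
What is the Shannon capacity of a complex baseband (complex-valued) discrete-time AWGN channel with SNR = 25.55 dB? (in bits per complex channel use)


SNR_linear = 10^(25.55/10) = 358.9219; C = log2(1 + SNR_linear) = log2(1 + 358.9219) = 8.4915

8.4915 bits/channel use


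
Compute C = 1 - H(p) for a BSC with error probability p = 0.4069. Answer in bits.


H(p) = -p*log2(p) - (1-p)*log2(1-p) = -0.4069*log2(0.4069) - 0.5931*log2(0.5931) = 0.527853 + 0.446991 = 0.9748. C = 1 - H(p) = 1 - 0.9748 = 0.0252

0.0252 bits


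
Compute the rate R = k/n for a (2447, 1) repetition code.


Rate = k/n = 1/2447

1/2447


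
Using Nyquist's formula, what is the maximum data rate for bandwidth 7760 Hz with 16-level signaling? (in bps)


Rate = 2 * B * log2(M) = 2 * 7760 * 4.0 = 62080.0

62080.0 bps


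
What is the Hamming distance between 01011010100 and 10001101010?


Count differing positions: ^ ^ . ^ . ^ ^ ^ ^ ^ . = 8 differences

8


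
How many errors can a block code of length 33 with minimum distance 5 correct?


Correction capability = floor((d-1)/2) = floor((5-1)/2) = 2

2 errors


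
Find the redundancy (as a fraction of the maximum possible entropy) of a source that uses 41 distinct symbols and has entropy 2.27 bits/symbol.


H_max = log2(K) = log2(41) = 5.3576 bits/symbol. Redundancy = 1 - H/H_max = 1 - 2.27/5.3576 = 1 - 0.4237 = 0.5763

0.5763


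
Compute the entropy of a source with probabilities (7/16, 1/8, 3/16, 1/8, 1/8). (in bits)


H = -sum(p_i * log2(p_i)). Terms: -(7/16)*log2(7/16) = 0.521782; -(1/8)*log2(1/8) = 0.375000; -(3/16)*log2(3/16) = 0.452820; -(1/8)*log2(1/8) = 0.375000; -(1/8)*log2(1/8) = 0.375000. H = 0.521782 + 0.375000 + 0.452820 + 0.375000 + 0.375000 = 2.0996

2.0996 bits


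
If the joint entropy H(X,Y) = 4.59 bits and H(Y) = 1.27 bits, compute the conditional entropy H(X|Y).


H(X|Y) = H(X,Y) - H(Y) = 4.59 - 1.27 = 3.32

3.32 bits


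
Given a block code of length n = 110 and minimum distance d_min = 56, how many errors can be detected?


Detection capability = d_min - 1 = 56 - 1 = 55

55 errors


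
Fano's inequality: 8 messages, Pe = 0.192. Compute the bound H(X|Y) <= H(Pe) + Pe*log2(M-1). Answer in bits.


H(Pe) = -Pe*log2(Pe) - (1-Pe)*log2(1-Pe) = -0.192*log2(0.192) - 0.808*log2(0.808) = 0.457118 + 0.248519 = 0.7056. Pe*log2(M-1) = 0.192*log2(7) = 0.539012. Bound = H(Pe) + Pe*log2(M-1) = 0.457118 + 0.248519 + 0.539012 = 1.2446

1.2446 bits


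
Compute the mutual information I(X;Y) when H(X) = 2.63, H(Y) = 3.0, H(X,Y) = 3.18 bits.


I(X;Y) = H(X) + H(Y) - H(X,Y) = 2.63 + 3.0 - 3.18 = 2.45

2.45 bits


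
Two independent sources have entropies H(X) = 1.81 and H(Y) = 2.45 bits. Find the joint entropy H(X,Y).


For independent variables, H(X,Y) = H(X) + H(Y) = 1.81 + 2.45 = 4.26

4.26 bits


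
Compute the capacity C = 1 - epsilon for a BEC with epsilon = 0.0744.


C = 1 - epsilon = 1 - 0.0744 = 0.9256

0.9256 bits


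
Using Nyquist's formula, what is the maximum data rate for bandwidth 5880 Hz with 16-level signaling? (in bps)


Rate = 2 * B * log2(M) = 2 * 5880 * 4.0 = 47040.0

47040.0 bps


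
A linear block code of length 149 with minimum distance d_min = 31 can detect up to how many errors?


Detection capability = d_min - 1 = 31 - 1 = 30

30 errors


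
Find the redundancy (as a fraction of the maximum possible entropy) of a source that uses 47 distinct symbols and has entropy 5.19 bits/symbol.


H_max = log2(K) = log2(47) = 5.5546 bits/symbol. Redundancy = 1 - H/H_max = 1 - 5.19/5.5546 = 1 - 0.9344 = 0.0656

0.0656


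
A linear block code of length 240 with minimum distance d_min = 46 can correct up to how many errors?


Correction capability = floor((d-1)/2) = floor((46-1)/2) = 22

22 errors


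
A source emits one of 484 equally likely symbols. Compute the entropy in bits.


H = log2(n) = log2(484) = 8.9189

8.9189 bits


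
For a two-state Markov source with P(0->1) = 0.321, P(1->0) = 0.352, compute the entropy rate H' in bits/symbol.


Stationary distribution: pi_0 = p10/(p01+p10) = 0.523, pi_1 = 0.477. Entropy rate H' = pi_0*H(p01) + pi_1*H(p10) = 0.523*0.9055 + 0.477*0.9358 = 0.92

0.92 bits/symbol


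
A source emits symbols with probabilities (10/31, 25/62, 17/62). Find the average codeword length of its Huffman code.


Huffman construction (repeatedly merge the two least-probable nodes; each merge adds 1 bit to every symbol beneath it): 17/62 + 10/31 = 37/62; 25/62 + 37/62 = 1. Resulting codeword lengths (in the order the probabilities were given): (2, 1, 2). L_avg = sum(p_i * l_i) = 10/31*2 + 25/62*1 + 17/62*2 = 99/62 = 1.5968

1.5968 bits


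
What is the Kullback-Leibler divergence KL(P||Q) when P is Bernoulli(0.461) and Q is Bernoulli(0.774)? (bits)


KL = p*log2(p/q) + (1-p)*log2((1-p)/(1-q)) = 0.461*log2(0.461/0.774) + 0.539*log2(0.539/0.226) = 0.3313

0.3313 bits


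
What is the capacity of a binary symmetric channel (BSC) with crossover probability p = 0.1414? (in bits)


H(p) = -p*log2(p) - (1-p)*log2(1-p) = -0.1414*log2(0.1414) - 0.8586*log2(0.8586) = 0.399051 + 0.188842 = 0.5879. C = 1 - H(p) = 1 - 0.5879 = 0.4121

0.4121 bits


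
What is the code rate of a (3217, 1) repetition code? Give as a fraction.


Rate = k/n = 1/3217

1/3217


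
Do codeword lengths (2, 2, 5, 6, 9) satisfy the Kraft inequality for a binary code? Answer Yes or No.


Kraft sum = sum(2^(-l_i)) = 0.5488, need <= 1. Result: satisfied (a binary prefix-free code with these lengths exists)

Yes


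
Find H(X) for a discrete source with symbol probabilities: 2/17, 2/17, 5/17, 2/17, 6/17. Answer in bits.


H = -sum(p_i * log2(p_i)). Terms: -(2/17)*log2(2/17) = 0.363231; -(2/17)*log2(2/17) = 0.363231; -(5/17)*log2(5/17) = 0.519275; -(2/17)*log2(2/17) = 0.363231; -(6/17)*log2(6/17) = 0.530294. H = 0.363231 + 0.363231 + 0.519275 + 0.363231 + 0.530294 = 2.1393

2.1393 bits


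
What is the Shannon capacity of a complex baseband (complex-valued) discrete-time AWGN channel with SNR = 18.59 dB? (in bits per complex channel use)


SNR_linear = 10^(18.59/10) = 72.277; C = log2(1 + SNR_linear) = log2(1 + 72.277) = 6.1953

6.1953 bits/channel use


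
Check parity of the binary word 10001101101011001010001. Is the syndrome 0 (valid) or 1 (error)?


Syndrome = XOR of all bits = 1 XOR 0 XOR 0 XOR 0 XOR 1 XOR 1 XOR 0 XOR 1 XOR 1 XOR 0 XOR 1 XOR 0 XOR 1 XOR 1 XOR 0 XOR 0 XOR 1 XOR 0 XOR 1 XOR 0 XOR 0 XOR 0 XOR 1 = 1

1


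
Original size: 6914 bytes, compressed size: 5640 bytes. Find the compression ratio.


Ratio = original / compressed = 6914 / 5640 = 1.2259

1.2259


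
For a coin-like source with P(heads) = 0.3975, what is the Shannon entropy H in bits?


H = -p*log2(p) - (1-p)*log2(1-p). -0.3975*log2(0.3975) = 0.529062; -0.6025*log2(0.6025) = 0.440408. H = 0.529062 + 0.440408 = 0.9695

0.9695 bits


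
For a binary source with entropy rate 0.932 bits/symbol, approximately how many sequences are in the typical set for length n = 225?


log2|A_typical| = nH = 225 * 0.932 = 209.7, so |A_typical| ~ 2^209.7 = 1.337e+63

1.337e+63


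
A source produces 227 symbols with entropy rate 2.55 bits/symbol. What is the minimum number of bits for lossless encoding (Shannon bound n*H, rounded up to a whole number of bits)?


Minimum bits >= n * H = 227 * 2.55 = 578.85, rounded up to a whole number of bits = 579

579 bits


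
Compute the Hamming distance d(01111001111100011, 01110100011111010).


Count differing positions: . . . . ^ ^ . ^ ^ . . . ^ ^ . . ^ = 7 differences

7


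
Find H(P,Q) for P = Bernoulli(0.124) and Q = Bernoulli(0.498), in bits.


H(P,Q) = -p*log2(q) - (1-p)*log2(1-q). -0.124*log2(0.498) = 0.124717; -0.876*log2(0.502) = 0.870955. H(P,Q) = 0.124717 + 0.870955 = 0.9957

0.9957 bits


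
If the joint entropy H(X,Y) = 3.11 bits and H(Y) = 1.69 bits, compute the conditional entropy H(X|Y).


H(X|Y) = H(X,Y) - H(Y) = 3.11 - 1.69 = 1.42

1.42 bits


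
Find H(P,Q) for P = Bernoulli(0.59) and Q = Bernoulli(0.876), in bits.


H(P,Q) = -p*log2(q) - (1-p)*log2(1-q). -0.59*log2(0.876) = 0.112688; -0.41*log2(0.124) = 1.234751. H(P,Q) = 0.112688 + 1.234751 = 1.3474

1.3474 bits


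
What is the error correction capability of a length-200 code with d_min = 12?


Correction capability = floor((d-1)/2) = floor((12-1)/2) = 5

5 errors


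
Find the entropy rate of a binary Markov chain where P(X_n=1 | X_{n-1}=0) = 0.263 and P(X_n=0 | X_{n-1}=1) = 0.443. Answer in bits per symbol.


Stationary distribution: pi_0 = p10/(p01+p10) = 0.6275, pi_1 = 0.3725. Entropy rate H' = pi_0*H(p01) + pi_1*H(p10) = 0.6275*0.8312 + 0.3725*0.9906 = 0.8906

0.8906 bits/symbol


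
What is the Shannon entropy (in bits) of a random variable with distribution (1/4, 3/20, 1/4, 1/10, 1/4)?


H = -sum(p_i * log2(p_i)). Terms: -(1/4)*log2(1/4) = 0.500000; -(3/20)*log2(3/20) = 0.410545; -(1/4)*log2(1/4) = 0.500000; -(1/10)*log2(1/10) = 0.332193; -(1/4)*log2(1/4) = 0.500000. H = 0.500000 + 0.410545 + 0.500000 + 0.332193 + 0.500000 = 2.2427

2.2427 bits


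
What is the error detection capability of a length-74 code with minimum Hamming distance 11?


Detection capability = d_min - 1 = 11 - 1 = 10

10 errors


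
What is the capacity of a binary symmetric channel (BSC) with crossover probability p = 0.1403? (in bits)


H(p) = -p*log2(p) - (1-p)*log2(1-p) = -0.1403*log2(0.1403) - 0.8597*log2(0.8597) = 0.397528 + 0.187496 = 0.585. C = 1 - H(p) = 1 - 0.585 = 0.415

0.415 bits


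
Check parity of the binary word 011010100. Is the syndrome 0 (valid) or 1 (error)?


Syndrome = XOR of all bits = 0 XOR 1 XOR 1 XOR 0 XOR 1 XOR 0 XOR 1 XOR 0 XOR 0 = 0

0


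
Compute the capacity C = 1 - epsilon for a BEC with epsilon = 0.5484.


C = 1 - epsilon = 1 - 0.5484 = 0.4516

0.4516 bits


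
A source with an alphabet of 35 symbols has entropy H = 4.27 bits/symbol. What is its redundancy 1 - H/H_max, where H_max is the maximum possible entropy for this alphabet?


H_max = log2(K) = log2(35) = 5.1293 bits/symbol. Redundancy = 1 - H/H_max = 1 - 4.27/5.1293 = 1 - 0.8325 = 0.1675

0.1675


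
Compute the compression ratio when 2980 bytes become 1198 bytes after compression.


Ratio = original / compressed = 2980 / 1198 = 2.4875

2.4875


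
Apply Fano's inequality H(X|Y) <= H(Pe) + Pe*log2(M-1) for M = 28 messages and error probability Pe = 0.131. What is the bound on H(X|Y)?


H(Pe) = -Pe*log2(Pe) - (1-Pe)*log2(1-Pe) = -0.131*log2(0.131) - 0.869*log2(0.869) = 0.384139 + 0.176035 = 0.5602. Pe*log2(M-1) = 0.131*log2(27) = 0.622890. Bound = H(Pe) + Pe*log2(M-1) = 0.384139 + 0.176035 + 0.622890 = 1.1831

1.1831 bits


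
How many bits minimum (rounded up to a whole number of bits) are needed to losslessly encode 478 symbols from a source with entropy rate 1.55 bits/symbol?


Minimum bits >= n * H = 478 * 1.55 = 740.9, rounded up to a whole number of bits = 741

741 bits


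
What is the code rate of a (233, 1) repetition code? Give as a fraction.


Rate = k/n = 1/233

1/233


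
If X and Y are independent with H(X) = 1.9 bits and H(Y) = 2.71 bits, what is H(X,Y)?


For independent variables, H(X,Y) = H(X) + H(Y) = 1.9 + 2.71 = 4.61

4.61 bits


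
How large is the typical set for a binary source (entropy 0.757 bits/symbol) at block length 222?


log2|A_typical| = nH = 222 * 0.757 = 168.054, so |A_typical| ~ 2^168.054 = 3.884e+50

3.884e+50


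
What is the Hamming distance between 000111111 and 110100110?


Count differing positions: ^ ^ . . ^ ^ . . ^ = 5 differences

5


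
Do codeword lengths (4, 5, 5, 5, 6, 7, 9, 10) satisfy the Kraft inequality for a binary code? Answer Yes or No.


Kraft sum = sum(2^(-l_i)) = 0.1826, need <= 1. Result: satisfied (a binary prefix-free code with these lengths exists)

Yes


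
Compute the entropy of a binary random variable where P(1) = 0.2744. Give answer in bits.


H = -p*log2(p) - (1-p)*log2(1-p). -0.2744*log2(0.2744) = 0.511934; -0.7256*log2(0.7256) = 0.335774. H = 0.511934 + 0.335774 = 0.8477

0.8477 bits


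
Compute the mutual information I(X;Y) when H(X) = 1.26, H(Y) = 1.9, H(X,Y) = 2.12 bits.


I(X;Y) = H(X) + H(Y) - H(X,Y) = 1.26 + 1.9 - 2.12 = 1.04

1.04 bits


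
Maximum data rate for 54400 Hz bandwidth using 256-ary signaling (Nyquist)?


Rate = 2 * B * log2(M) = 2 * 54400 * 8.0 = 870400.0

870400.0 bps


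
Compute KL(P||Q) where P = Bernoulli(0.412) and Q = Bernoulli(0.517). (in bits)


KL = p*log2(p/q) + (1-p)*log2((1-p)/(1-q)) = 0.412*log2(0.412/0.517) + 0.588*log2(0.588/0.483) = 0.0319

0.0319 bits


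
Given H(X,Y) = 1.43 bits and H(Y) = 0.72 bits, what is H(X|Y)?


H(X|Y) = H(X,Y) - H(Y) = 1.43 - 0.72 = 0.71

0.71 bits


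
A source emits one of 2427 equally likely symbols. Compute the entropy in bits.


H = log2(n) = log2(2427) = 11.245

11.245 bits


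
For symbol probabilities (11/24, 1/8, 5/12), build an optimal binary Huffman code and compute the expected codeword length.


Huffman construction (repeatedly merge the two least-probable nodes; each merge adds 1 bit to every symbol beneath it): 1/8 + 5/12 = 13/24; 11/24 + 13/24 = 1. Resulting codeword lengths (in the order the probabilities were given): (1, 2, 2). L_avg = sum(p_i * l_i) = 11/24*1 + 1/8*2 + 5/12*2 = 37/24 = 1.5417

1.5417 bits


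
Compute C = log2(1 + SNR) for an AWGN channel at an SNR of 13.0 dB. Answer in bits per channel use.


SNR_linear = 10^(13.0/10) = 19.9526; C = log2(1 + SNR_linear) = log2(1 + 19.9526) = 4.3891

4.3891 bits/channel use


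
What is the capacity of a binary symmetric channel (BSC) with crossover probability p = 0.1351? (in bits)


H(p) = -p*log2(p) - (1-p)*log2(1-p) = -0.1351*log2(0.1351) - 0.8649*log2(0.8649) = 0.390155 + 0.181106 = 0.5713. C = 1 - H(p) = 1 - 0.5713 = 0.4287

0.4287 bits


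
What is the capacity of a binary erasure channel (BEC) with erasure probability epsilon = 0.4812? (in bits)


C = 1 - epsilon = 1 - 0.4812 = 0.5188

0.5188 bits


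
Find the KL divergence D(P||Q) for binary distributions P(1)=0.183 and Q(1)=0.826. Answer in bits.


KL = p*log2(p/q) + (1-p)*log2((1-p)/(1-q)) = 0.183*log2(0.183/0.826) + 0.817*log2(0.817/0.174) = 1.425

1.425 bits


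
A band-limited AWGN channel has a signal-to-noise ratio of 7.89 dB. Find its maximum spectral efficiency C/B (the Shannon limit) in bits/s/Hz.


SNR_linear = 10^(7.89/10) = 6.1518; C/B = log2(1 + SNR_linear) = log2(1 + 6.1518) = 2.8383

2.8383 bits/s/Hz


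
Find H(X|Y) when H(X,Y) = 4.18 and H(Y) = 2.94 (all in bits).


H(X|Y) = H(X,Y) - H(Y) = 4.18 - 2.94 = 1.24

1.24 bits


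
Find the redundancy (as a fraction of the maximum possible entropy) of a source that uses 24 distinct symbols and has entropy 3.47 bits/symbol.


H_max = log2(K) = log2(24) = 4.585 bits/symbol. Redundancy = 1 - H/H_max = 1 - 3.47/4.585 = 1 - 0.7568 = 0.2432

0.2432


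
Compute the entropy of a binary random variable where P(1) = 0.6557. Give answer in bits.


H = -p*log2(p) - (1-p)*log2(1-p). -0.6557*log2(0.6557) = 0.399251; -0.3443*log2(0.3443) = 0.529624. H = 0.399251 + 0.529624 = 0.9289

0.9289 bits


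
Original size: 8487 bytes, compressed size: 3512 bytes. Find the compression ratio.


Ratio = original / compressed = 8487 / 3512 = 2.4166

2.4166


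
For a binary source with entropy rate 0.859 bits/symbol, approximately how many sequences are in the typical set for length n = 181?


log2|A_typical| = nH = 181 * 0.859 = 155.479, so |A_typical| ~ 2^155.479 = 6.366e+46

6.366e+46


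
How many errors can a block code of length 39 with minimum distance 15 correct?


Correction capability = floor((d-1)/2) = floor((15-1)/2) = 7

7 errors


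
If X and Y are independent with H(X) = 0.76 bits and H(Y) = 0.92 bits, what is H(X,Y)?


For independent variables, H(X,Y) = H(X) + H(Y) = 0.76 + 0.92 = 1.68

1.68 bits


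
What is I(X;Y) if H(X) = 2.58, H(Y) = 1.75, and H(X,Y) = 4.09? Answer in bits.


I(X;Y) = H(X) + H(Y) - H(X,Y) = 2.58 + 1.75 - 4.09 = 0.24

0.24 bits


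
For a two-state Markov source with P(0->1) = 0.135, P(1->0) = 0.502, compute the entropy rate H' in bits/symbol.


Stationary distribution: pi_0 = p10/(p01+p10) = 0.7881, pi_1 = 0.2119. Entropy rate H' = pi_0*H(p01) + pi_1*H(p10) = 0.7881*0.571 + 0.2119*1.0 = 0.6619

0.6619 bits/symbol


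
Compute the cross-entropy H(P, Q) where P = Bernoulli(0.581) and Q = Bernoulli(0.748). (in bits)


H(P,Q) = -p*log2(q) - (1-p)*log2(1-q). -0.581*log2(0.748) = 0.243375; -0.419*log2(0.252) = 0.833183. H(P,Q) = 0.243375 + 0.833183 = 1.0766

1.0766 bits


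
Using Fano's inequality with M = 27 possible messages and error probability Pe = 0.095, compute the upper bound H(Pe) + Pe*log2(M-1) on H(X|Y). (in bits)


H(Pe) = -Pe*log2(Pe) - (1-Pe)*log2(1-Pe) = -0.095*log2(0.095) - 0.905*log2(0.905) = 0.322613 + 0.130329 = 0.4529. Pe*log2(M-1) = 0.095*log2(26) = 0.446542. Bound = H(Pe) + Pe*log2(M-1) = 0.322613 + 0.130329 + 0.446542 = 0.8995

0.8995 bits


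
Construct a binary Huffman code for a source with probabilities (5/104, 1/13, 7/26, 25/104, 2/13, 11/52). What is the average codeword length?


Huffman construction (repeatedly merge the two least-probable nodes; each merge adds 1 bit to every symbol beneath it): 5/104 + 1/13 = 1/8; 1/8 + 2/13 = 29/104; 11/52 + 25/104 = 47/104; 7/26 + 29/104 = 57/104; 47/104 + 57/104 = 1. Resulting codeword lengths (in the order the probabilities were given): (4, 4, 2, 2, 3, 2). L_avg = sum(p_i * l_i) = 5/104*4 + 1/13*4 + 7/26*2 + 25/104*2 + 2/13*3 + 11/52*2 = 125/52 = 2.4038

2.4038 bits


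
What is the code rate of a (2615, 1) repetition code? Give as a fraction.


Rate = k/n = 1/2615

1/2615


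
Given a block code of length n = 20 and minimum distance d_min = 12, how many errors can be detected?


Detection capability = d_min - 1 = 12 - 1 = 11

11 errors


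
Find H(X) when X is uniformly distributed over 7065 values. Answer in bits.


H = log2(n) = log2(7065) = 12.7865

12.7865 bits


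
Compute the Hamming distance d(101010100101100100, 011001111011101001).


Count differing positions: ^ ^ . . ^ ^ . ^ ^ ^ ^ . . . ^ ^ . ^ = 11 differences

11


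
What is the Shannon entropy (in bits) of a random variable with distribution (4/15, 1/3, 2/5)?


H = -sum(p_i * log2(p_i)). Terms: -(4/15)*log2(4/15) = 0.508504; -(1/3)*log2(1/3) = 0.528321; -(2/5)*log2(2/5) = 0.528771. H = 0.508504 + 0.528321 + 0.528771 = 1.5656

1.5656 bits


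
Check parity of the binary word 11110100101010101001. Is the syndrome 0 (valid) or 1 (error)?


Syndrome = XOR of all bits = 1 XOR 1 XOR 1 XOR 1 XOR 0 XOR 1 XOR 0 XOR 0 XOR 1 XOR 0 XOR 1 XOR 0 XOR 1 XOR 0 XOR 1 XOR 0 XOR 1 XOR 0 XOR 0 XOR 1 = 1

1


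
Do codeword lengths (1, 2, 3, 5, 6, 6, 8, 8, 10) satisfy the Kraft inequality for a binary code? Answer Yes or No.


Kraft sum = sum(2^(-l_i)) = 0.9463, need <= 1. Result: satisfied (a binary prefix-free code with these lengths exists)

Yes


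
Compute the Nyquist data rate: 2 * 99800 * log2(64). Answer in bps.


Rate = 2 * B * log2(M) = 2 * 99800 * 6.0 = 1197600.0

1197600.0 bps


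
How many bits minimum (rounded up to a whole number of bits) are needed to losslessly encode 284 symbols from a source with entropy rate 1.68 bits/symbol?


Minimum bits >= n * H = 284 * 1.68 = 477.12, rounded up to a whole number of bits = 478

478 bits


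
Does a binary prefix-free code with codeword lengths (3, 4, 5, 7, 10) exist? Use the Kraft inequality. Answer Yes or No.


Kraft sum = sum(2^(-l_i)) = 0.2275, need <= 1. Result: satisfied (a binary prefix-free code with these lengths exists)

Yes


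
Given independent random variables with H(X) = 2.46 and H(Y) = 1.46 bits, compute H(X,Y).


For independent variables, H(X,Y) = H(X) + H(Y) = 2.46 + 1.46 = 3.92

3.92 bits


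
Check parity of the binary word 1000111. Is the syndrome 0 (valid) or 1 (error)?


Syndrome = XOR of all bits = 1 XOR 0 XOR 0 XOR 0 XOR 1 XOR 1 XOR 1 = 0

0


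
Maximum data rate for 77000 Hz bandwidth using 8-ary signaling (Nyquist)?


Rate = 2 * B * log2(M) = 2 * 77000 * 3.0 = 462000.0

462000.0 bps


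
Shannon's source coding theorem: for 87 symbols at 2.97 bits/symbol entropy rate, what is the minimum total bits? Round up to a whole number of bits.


Minimum bits >= n * H = 87 * 2.97 = 258.39, rounded up to a whole number of bits = 259

259 bits


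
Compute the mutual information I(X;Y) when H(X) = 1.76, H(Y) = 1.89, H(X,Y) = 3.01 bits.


I(X;Y) = H(X) + H(Y) - H(X,Y) = 1.76 + 1.89 - 3.01 = 0.64

0.64 bits


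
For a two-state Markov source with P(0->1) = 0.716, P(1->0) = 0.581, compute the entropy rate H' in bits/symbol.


Stationary distribution: pi_0 = p10/(p01+p10) = 0.448, pi_1 = 0.552. Entropy rate H' = pi_0*H(p01) + pi_1*H(p10) = 0.448*0.8608 + 0.552*0.981 = 0.9272

0.9272 bits/symbol


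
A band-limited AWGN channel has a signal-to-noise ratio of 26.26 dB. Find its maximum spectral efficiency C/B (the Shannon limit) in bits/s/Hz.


SNR_linear = 10^(26.26/10) = 422.6686; C/B = log2(1 + SNR_linear) = log2(1 + 422.6686) = 8.7268

8.7268 bits/s/Hz


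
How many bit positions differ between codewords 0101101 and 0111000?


Count differing positions: . . ^ . ^ . ^ = 3 differences

3


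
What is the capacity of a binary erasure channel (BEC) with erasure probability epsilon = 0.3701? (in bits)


C = 1 - epsilon = 1 - 0.3701 = 0.6299

0.6299 bits


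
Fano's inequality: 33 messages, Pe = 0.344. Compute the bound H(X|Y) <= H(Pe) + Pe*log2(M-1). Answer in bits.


H(Pe) = -Pe*log2(Pe) - (1-Pe)*log2(1-Pe) = -0.344*log2(0.344) - 0.656*log2(0.656) = 0.529595 + 0.399000 = 0.9286. Pe*log2(M-1) = 0.344*log2(32) = 1.720000. Bound = H(Pe) + Pe*log2(M-1) = 0.529595 + 0.399000 + 1.720000 = 2.6486

2.6486 bits


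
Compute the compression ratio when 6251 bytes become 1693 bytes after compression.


Ratio = original / compressed = 6251 / 1693 = 3.6923

3.6923


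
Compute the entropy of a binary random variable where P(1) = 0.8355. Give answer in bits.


H = -p*log2(p) - (1-p)*log2(1-p). -0.8355*log2(0.8355) = 0.216635; -0.1645*log2(0.1645) = 0.428332. H = 0.216635 + 0.428332 = 0.645

0.645 bits


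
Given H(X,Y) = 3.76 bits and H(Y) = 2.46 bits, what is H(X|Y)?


H(X|Y) = H(X,Y) - H(Y) = 3.76 - 2.46 = 1.3

1.3 bits


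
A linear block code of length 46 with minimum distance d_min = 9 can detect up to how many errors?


Detection capability = d_min - 1 = 9 - 1 = 8

8 errors


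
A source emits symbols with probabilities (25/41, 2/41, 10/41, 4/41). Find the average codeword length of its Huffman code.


Huffman construction (repeatedly merge the two least-probable nodes; each merge adds 1 bit to every symbol beneath it): 2/41 + 4/41 = 6/41; 6/41 + 10/41 = 16/41; 16/41 + 25/41 = 1. Resulting codeword lengths (in the order the probabilities were given): (1, 3, 2, 3). L_avg = sum(p_i * l_i) = 25/41*1 + 2/41*3 + 10/41*2 + 4/41*3 = 63/41 = 1.5366

1.5366 bits


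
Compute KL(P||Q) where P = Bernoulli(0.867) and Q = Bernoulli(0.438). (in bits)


KL = p*log2(p/q) + (1-p)*log2((1-p)/(1-q)) = 0.867*log2(0.867/0.438) + 0.133*log2(0.133/0.562) = 0.5776

0.5776 bits


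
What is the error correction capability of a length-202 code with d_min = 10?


Correction capability = floor((d-1)/2) = floor((10-1)/2) = 4

4 errors


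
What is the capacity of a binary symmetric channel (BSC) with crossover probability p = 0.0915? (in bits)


H(p) = -p*log2(p) - (1-p)*log2(1-p) = -0.0915*log2(0.0915) - 0.9085*log2(0.9085) = 0.315683 + 0.125774 = 0.4415. C = 1 - H(p) = 1 - 0.4415 = 0.5585

0.5585 bits


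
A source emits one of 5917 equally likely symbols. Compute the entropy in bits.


H = log2(n) = log2(5917) = 12.5307

12.5307 bits


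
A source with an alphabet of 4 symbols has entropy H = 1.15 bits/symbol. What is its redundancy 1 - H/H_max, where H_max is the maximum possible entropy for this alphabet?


H_max = log2(K) = log2(4) = 2.0 bits/symbol. Redundancy = 1 - H/H_max = 1 - 1.15/2.0 = 1 - 0.575 = 0.425

0.425


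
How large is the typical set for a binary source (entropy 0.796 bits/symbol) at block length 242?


log2|A_typical| = nH = 242 * 0.796 = 192.632, so |A_typical| ~ 2^192.632 = 9.728e+57

9.728e+57


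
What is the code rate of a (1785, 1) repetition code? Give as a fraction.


Rate = k/n = 1/1785

1/1785


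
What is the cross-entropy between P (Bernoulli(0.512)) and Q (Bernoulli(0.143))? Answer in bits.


H(P,Q) = -p*log2(q) - (1-p)*log2(1-q). -0.512*log2(0.143) = 1.436627; -0.488*log2(0.857) = 0.108645. H(P,Q) = 1.436627 + 0.108645 = 1.5453

1.5453 bits


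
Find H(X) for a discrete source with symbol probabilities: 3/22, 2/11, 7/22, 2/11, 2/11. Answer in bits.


H = -sum(p_i * log2(p_i)). Terms: -(3/22)*log2(3/22) = 0.391973; -(2/11)*log2(2/11) = 0.447169; -(7/22)*log2(7/22) = 0.525661; -(2/11)*log2(2/11) = 0.447169; -(2/11)*log2(2/11) = 0.447169. H = 0.391973 + 0.447169 + 0.525661 + 0.447169 + 0.447169 = 2.2591

2.2591 bits


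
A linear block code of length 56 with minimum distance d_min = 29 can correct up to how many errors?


Correction capability = floor((d-1)/2) = floor((29-1)/2) = 14

14 errors


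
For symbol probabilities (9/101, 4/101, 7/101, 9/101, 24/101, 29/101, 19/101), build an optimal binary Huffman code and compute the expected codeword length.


Huffman construction (repeatedly merge the two least-probable nodes; each merge adds 1 bit to every symbol beneath it): 4/101 + 7/101 = 11/101; 9/101 + 9/101 = 18/101; 11/101 + 18/101 = 29/101; 19/101 + 24/101 = 43/101; 29/101 + 29/101 = 58/101; 43/101 + 58/101 = 1. Resulting codeword lengths (in the order the probabilities were given): (4, 4, 4, 4, 2, 2, 2). L_avg = sum(p_i * l_i) = 9/101*4 + 4/101*4 + 7/101*4 + 9/101*4 + 24/101*2 + 29/101*2 + 19/101*2 = 260/101 = 2.5743

2.5743 bits


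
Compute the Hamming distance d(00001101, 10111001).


Count differing positions: ^ . ^ ^ . ^ . . = 4 differences

4


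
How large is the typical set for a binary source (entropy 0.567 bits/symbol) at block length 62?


log2|A_typical| = nH = 62 * 0.567 = 35.154, so |A_typical| ~ 2^35.154 = 3.823e+10

3.823e+10
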